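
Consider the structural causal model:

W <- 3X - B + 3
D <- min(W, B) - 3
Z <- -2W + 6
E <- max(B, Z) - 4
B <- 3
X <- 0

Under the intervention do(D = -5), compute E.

Under do(D=-5), the mechanism D <- min(W, B) - 3 is discarded; D is fixed at -5.
Since E is not a descendant of the intervened variable, it is unaffected.
W = 3X - B + 3  [with X=0, B=3]  = 0
Z = -2W + 6  [with W=0]  = 6
E = max(B, Z) - 4  [with B=3, Z=6]  = 2

2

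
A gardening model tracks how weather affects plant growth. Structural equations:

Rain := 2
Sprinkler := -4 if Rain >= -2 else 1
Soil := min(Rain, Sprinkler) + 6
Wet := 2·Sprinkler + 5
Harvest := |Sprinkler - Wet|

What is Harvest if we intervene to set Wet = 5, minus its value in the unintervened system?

8

Intervening sets Wet = 5 and removes its equation (Wet := 2·Sprinkler + 5).
Sprinkler = -4 if Rain >= -2 else 1  [with Rain=2]  = -4
Harvest = |Sprinkler - Wet|  [with Sprinkler=-4, Wet=5]  = 9
Without intervention: Sprinkler = -4 if Rain >= -2 else 1  [with Rain=2]  = -4; Wet = 2·Sprinkler + 5  [with Sprinkler=-4]  = -3; Harvest = |Sprinkler - Wet|  [with Sprinkler=-4, Wet=-3]  = 1.
Change = 9 − 1 = 8.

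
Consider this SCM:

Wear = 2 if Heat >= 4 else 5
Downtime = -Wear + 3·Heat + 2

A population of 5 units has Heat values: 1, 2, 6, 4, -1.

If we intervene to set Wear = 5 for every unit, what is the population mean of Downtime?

4.2

The intervention sets Wear=5 in all 5 units regardless of Heat. Recomputing Downtime per unit gives 0, 3, 15, 9, -6; average 4.2.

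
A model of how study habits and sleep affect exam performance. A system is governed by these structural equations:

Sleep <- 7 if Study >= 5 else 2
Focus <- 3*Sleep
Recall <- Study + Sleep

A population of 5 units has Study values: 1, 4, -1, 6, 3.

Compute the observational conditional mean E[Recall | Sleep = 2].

3.75

Observing Sleep=2 restricts to units where Sleep's equation naturally yields 2: Study ∈ {1, 4, -1, 3}. In that subpopulation Recall = 3, 6, 1, 5, mean 3.75.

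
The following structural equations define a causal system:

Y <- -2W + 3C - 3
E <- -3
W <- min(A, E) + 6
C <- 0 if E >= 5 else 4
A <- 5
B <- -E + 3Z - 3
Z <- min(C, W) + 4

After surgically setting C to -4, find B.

The intervention breaks the incoming arrows to C: C <- 0 if E >= 5 else 4 no longer applies, and C = -4.
W = min(A, E) + 6  [with A=5, E=-3]  = 3
Z = min(C, W) + 4  [with C=-4, W=3]  = 0
B = -E + 3Z - 3  [with E=-3, Z=0]  = 0

0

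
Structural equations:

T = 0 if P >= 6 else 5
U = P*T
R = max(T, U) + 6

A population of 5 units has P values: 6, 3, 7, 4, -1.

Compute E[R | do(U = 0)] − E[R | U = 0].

3

do(U=0) breaks U's dependence on P. With U=0 fixed, R across the units is 6, 11, 6, 11, 11, mean 9.
E[R|U=0] averages over only the 2 units with U=0 (P = 6, 7): R = 6, 6, mean 6.
Difference = 9 − 6 = 3.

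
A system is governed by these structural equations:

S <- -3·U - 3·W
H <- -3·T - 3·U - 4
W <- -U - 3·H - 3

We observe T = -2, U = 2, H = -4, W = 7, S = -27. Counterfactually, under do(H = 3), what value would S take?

do(H=3) replaces the equation H <- -3·T - 3·U - 4 with the constant H = 3.
W = -U - 3·H - 3  [with U=2, H=3]  = -14
S = -3·U - 3·W  [with U=2, W=-14]  = 36

36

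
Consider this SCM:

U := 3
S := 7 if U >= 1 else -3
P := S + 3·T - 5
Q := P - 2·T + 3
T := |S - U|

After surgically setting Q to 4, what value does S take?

Under do(Q=4), the mechanism Q := P - 2·T + 3 is discarded; Q is fixed at 4.
No directed path runs from Q to S, so S keeps its natural value.
S = 7 if U >= 1 else -3  [with U=3]  = 7

7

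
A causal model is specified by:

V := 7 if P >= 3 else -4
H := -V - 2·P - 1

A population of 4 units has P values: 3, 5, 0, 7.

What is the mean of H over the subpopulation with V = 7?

-18

E[H|V=7] averages over only the 3 units with V=7 (P = 3, 5, 7): H = -14, -18, -22, mean -18.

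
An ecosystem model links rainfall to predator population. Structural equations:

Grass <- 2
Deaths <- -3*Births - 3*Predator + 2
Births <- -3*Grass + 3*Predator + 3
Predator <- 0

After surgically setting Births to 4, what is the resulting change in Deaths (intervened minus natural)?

The intervention breaks the incoming arrows to Births: Births <- -3*Grass + 3*Predator + 3 no longer applies, and Births = 4.
Deaths = -3*Births - 3*Predator + 2  [with Births=4, Predator=0]  = -10
Without intervention: Births = -3*Grass + 3*Predator + 3  [with Grass=2, Predator=0]  = -3; Deaths = -3*Births - 3*Predator + 2  [with Births=-3, Predator=0]  = 11.
Change = -10 − 11 = -21.

-21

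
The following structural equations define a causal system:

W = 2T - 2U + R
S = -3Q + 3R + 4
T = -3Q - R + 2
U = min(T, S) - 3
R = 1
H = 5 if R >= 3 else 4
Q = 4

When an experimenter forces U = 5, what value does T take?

-11

The intervention breaks the incoming arrows to U: U = min(T, S) - 3 no longer applies, and U = 5.
Since T is not a descendant of the intervened variable, it is unaffected.
T = -3Q - R + 2  [with Q=4, R=1]  = -11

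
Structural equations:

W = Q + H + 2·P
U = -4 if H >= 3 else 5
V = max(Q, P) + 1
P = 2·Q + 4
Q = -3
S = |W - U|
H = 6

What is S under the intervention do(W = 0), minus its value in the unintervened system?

Intervening sets W = 0 and removes its equation (W = Q + H + 2·P).
U = -4 if H >= 3 else 5  [with H=6]  = -4
S = |W - U|  [with W=0, U=-4]  = 4
Without intervention: P = 2·Q + 4  [with Q=-3]  = -2; U = -4 if H >= 3 else 5  [with H=6]  = -4; W = Q + H + 2·P  [with Q=-3, H=6, P=-2]  = -1; S = |W - U|  [with W=-1, U=-4]  = 3.
Change = 4 − 3 = 1.

1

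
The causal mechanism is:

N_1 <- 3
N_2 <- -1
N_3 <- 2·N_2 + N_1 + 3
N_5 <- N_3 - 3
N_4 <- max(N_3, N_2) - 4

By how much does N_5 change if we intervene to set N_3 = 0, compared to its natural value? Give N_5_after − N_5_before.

do(N_3=0) replaces the equation N_3 <- 2·N_2 + N_1 + 3 with the constant N_3 = 0.
N_5 = N_3 - 3  [with N_3=0]  = -3
Without intervention: N_3 = 2·N_2 + N_1 + 3  [with N_2=-1, N_1=3]  = 4; N_5 = N_3 - 3  [with N_3=4]  = 1.
Change = -3 − 1 = -4.

-4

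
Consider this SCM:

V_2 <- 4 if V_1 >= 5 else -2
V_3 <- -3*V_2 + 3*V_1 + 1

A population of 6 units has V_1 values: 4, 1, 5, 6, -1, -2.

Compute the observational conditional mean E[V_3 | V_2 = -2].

Observing V_2=-2 restricts to units where V_2's equation naturally yields -2: V_1 ∈ {4, 1, -1, -2}. In that subpopulation V_3 = 19, 10, 4, 1, mean 8.5.

8.5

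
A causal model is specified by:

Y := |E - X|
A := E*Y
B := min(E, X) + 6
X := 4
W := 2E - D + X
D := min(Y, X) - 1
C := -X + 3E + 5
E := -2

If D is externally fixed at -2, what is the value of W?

Intervening sets D = -2 and removes its equation (D := min(Y, X) - 1).
W = 2E - D + X  [with E=-2, D=-2, X=4]  = 2

2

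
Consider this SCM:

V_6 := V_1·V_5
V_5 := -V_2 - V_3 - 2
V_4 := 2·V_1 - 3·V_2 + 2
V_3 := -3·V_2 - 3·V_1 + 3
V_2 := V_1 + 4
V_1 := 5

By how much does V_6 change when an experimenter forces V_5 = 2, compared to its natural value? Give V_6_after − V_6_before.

-130

The intervention breaks the incoming arrows to V_5: V_5 := -V_2 - V_3 - 2 no longer applies, and V_5 = 2.
V_6 = V_1·V_5  [with V_1=5, V_5=2]  = 10
Without intervention: V_2 = V_1 + 4  [with V_1=5]  = 9; V_3 = -3·V_2 - 3·V_1 + 3  [with V_2=9, V_1=5]  = -39; V_5 = -V_2 - V_3 - 2  [with V_2=9, V_3=-39]  = 28; V_6 = V_1·V_5  [with V_1=5, V_5=28]  = 140.
Change = 10 − 140 = -130.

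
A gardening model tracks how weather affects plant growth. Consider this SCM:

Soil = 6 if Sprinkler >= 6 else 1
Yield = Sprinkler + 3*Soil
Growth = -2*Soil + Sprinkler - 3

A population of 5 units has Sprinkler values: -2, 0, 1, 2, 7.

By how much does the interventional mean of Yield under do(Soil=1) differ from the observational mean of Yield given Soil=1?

1.35

Under do(Soil=1), Soil's equation is replaced by Soil=1 for every unit. Per-unit Yield: 1, 3, 4, 5, 10. Mean = 4.6.
Conditioning on Soil=1 selects the 4 unit(s) with Sprinkler ∈ {-2, 0, 1, 2}. Their Yield values: 1, 3, 4, 5. Mean = 3.25.
Difference = 4.6 − 3.25 = 1.35.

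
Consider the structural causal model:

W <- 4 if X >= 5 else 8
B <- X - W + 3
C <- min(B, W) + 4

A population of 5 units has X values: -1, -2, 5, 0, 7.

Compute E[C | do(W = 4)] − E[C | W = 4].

Every unit gets W=4 under the intervention. C values become 2, 1, 8, 3, 8; E[C|do(W=4)] = 4.4.
Conditioning on W=4 selects the 2 unit(s) with X ∈ {5, 7}. Their C values: 8, 8. Mean = 8.
Difference = 4.4 − 8 = -3.6.

-3.6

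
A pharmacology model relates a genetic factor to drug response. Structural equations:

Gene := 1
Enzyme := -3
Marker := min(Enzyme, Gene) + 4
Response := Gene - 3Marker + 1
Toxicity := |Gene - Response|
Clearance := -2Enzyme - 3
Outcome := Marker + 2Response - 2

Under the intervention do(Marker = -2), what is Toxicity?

7

do(Marker=-2) replaces the equation Marker := min(Enzyme, Gene) + 4 with the constant Marker = -2.
Response = Gene - 3Marker + 1  [with Gene=1, Marker=-2]  = 8
Toxicity = |Gene - Response|  [with Gene=1, Response=8]  = 7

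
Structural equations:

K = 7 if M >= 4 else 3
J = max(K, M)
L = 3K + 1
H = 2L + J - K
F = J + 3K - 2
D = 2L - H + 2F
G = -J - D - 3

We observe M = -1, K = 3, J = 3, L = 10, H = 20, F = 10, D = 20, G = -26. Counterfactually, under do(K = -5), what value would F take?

Under do(K=-5), the mechanism K = 7 if M >= 4 else 3 is discarded; K is fixed at -5.
J = max(K, M)  [with K=-5, M=-1]  = -1
F = J + 3K - 2  [with J=-1, K=-5]  = -18

-18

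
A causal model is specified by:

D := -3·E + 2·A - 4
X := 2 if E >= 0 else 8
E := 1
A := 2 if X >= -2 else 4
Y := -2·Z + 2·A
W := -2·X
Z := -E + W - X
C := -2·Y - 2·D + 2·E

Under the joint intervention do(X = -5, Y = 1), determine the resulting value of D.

Setting X = -5, Y = 1 by intervention discards those variables' equations.
A = 2 if X >= -2 else 4  [with X=-5]  = 4
D = -3·E + 2·A - 4  [with E=1, A=4]  = 1

1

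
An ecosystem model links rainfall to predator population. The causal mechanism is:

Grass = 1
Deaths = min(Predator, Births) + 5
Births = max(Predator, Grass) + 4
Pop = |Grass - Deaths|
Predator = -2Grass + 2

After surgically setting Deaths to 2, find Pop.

Intervening sets Deaths = 2 and removes its equation (Deaths = min(Predator, Births) + 5).
Pop = |Grass - Deaths|  [with Grass=1, Deaths=2]  = 1

1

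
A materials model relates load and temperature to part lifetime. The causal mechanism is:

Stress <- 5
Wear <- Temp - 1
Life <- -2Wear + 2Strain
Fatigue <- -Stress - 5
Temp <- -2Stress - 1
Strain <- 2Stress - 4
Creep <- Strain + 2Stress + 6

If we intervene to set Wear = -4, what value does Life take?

20

Under do(Wear=-4), the mechanism Wear <- Temp - 1 is discarded; Wear is fixed at -4.
Strain = 2Stress - 4  [with Stress=5]  = 6
Life = -2Wear + 2Strain  [with Wear=-4, Strain=6]  = 20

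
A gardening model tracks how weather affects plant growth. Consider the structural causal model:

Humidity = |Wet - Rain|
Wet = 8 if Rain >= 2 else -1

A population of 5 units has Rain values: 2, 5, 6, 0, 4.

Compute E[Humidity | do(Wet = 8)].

Under do(Wet=8), Wet's equation is replaced by Wet=8 for every unit. Per-unit Humidity: 6, 3, 2, 8, 4. Mean = 4.6.

4.6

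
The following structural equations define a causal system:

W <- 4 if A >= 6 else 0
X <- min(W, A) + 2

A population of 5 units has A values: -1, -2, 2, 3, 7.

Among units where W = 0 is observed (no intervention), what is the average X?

Conditioning on W=0 selects the 4 unit(s) with A ∈ {-1, -2, 2, 3}. Their X values: 1, 0, 2, 2. Mean = 1.25.

1.25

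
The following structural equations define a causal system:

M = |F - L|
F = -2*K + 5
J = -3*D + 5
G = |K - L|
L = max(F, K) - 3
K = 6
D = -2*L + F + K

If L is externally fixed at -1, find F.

-7

Under do(L=-1), the mechanism L = max(F, K) - 3 is discarded; L is fixed at -1.
Since F is not a descendant of the intervened variable, it is unaffected.
F = -2*K + 5  [with K=6]  = -7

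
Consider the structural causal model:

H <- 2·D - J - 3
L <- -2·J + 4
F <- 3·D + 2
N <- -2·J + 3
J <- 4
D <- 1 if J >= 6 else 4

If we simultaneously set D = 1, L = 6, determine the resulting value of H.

Setting D = 1, L = 6 by intervention discards those variables' equations.
H = 2·D - J - 3  [with D=1, J=4]  = -5

-5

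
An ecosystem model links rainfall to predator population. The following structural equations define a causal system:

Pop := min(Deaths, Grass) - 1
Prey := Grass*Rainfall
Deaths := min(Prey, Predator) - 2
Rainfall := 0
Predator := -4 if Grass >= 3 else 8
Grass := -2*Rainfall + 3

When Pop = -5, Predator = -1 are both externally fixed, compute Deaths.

Setting Pop = -5, Predator = -1 by intervention discards those variables' equations.
Grass = -2*Rainfall + 3  [with Rainfall=0]  = 3
Prey = Grass*Rainfall  [with Grass=3, Rainfall=0]  = 0
Deaths = min(Prey, Predator) - 2  [with Prey=0, Predator=-1]  = -3

-3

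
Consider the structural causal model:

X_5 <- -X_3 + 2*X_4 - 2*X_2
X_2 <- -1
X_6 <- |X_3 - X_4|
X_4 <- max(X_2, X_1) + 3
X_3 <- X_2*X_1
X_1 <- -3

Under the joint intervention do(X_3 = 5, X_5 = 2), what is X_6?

3

Setting X_3 = 5, X_5 = 2 by intervention discards those variables' equations.
X_4 = max(X_2, X_1) + 3  [with X_2=-1, X_1=-3]  = 2
X_6 = |X_3 - X_4|  [with X_3=5, X_4=2]  = 3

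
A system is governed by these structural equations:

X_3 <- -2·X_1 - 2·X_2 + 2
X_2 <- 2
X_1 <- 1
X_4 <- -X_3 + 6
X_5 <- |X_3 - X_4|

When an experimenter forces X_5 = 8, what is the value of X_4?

10

The intervention breaks the incoming arrows to X_5: X_5 <- |X_3 - X_4| no longer applies, and X_5 = 8.
Since X_4 is not a descendant of the intervened variable, it is unaffected.
X_3 = -2·X_1 - 2·X_2 + 2  [with X_1=1, X_2=2]  = -4
X_4 = -X_3 + 6  [with X_3=-4]  = 10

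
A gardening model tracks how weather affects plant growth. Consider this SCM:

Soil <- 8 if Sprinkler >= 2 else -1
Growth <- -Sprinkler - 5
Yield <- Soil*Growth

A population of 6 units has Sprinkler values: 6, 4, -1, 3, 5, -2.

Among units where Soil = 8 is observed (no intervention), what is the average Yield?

-76

Observing Soil=8 restricts to units where Soil's equation naturally yields 8: Sprinkler ∈ {6, 4, 3, 5}. In that subpopulation Yield = -88, -72, -64, -80, mean -76.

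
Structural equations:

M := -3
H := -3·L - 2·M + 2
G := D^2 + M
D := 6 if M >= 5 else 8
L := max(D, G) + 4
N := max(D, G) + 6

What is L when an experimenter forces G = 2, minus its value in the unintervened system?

-53

The intervention breaks the incoming arrows to G: G := D^2 + M no longer applies, and G = 2.
D = 6 if M >= 5 else 8  [with M=-3]  = 8
L = max(D, G) + 4  [with D=8, G=2]  = 12
Without intervention: D = 6 if M >= 5 else 8  [with M=-3]  = 8; G = D^2 + M  [with D=8, M=-3]  = 61; L = max(D, G) + 4  [with D=8, G=61]  = 65.
Change = 12 − 65 = -53.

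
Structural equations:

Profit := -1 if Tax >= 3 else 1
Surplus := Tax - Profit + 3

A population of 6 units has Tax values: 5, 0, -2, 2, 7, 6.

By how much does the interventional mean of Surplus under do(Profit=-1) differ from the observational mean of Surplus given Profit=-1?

The intervention sets Profit=-1 in all 6 units regardless of Tax. Recomputing Surplus per unit gives 9, 4, 2, 6, 11, 10; average 7.
Observing Profit=-1 restricts to units where Profit's equation naturally yields -1: Tax ∈ {5, 7, 6}. In that subpopulation Surplus = 9, 11, 10, mean 10.
Difference = 7 − 10 = -3.

-3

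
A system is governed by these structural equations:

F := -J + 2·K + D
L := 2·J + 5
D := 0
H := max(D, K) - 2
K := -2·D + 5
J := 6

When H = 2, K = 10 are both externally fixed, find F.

The joint intervention fixes H = 2, K = 10, removing each variable's own equation.
F = -J + 2·K + D  [with J=6, K=10, D=0]  = 14

14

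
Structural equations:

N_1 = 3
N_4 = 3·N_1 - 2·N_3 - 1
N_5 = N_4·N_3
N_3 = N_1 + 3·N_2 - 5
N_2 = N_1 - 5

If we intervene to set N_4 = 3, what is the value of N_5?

Intervening sets N_4 = 3 and removes its equation (N_4 = 3·N_1 - 2·N_3 - 1).
N_2 = N_1 - 5  [with N_1=3]  = -2
N_3 = N_1 + 3·N_2 - 5  [with N_1=3, N_2=-2]  = -8
N_5 = N_4·N_3  [with N_4=3, N_3=-8]  = -24

-24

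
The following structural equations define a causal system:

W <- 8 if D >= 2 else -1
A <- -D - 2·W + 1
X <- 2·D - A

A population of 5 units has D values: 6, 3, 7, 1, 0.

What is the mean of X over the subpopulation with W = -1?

-1.5

E[X|W=-1] averages over only the 2 units with W=-1 (D = 1, 0): X = 0, -3, mean -1.5.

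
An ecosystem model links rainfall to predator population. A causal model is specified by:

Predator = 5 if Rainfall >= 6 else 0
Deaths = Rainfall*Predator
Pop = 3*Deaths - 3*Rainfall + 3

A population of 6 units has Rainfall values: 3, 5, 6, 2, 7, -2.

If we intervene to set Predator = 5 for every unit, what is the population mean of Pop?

45

do(Predator=5) breaks Predator's dependence on Rainfall. With Predator=5 fixed, Pop across the units is 39, 63, 75, 27, 87, -21, mean 45.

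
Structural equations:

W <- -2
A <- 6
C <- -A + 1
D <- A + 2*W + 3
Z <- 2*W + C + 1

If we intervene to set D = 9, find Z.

Intervening sets D = 9 and removes its equation (D <- A + 2*W + 3).
No directed path runs from D to Z, so Z keeps its natural value.
C = -A + 1  [with A=6]  = -5
Z = 2*W + C + 1  [with W=-2, C=-5]  = -8

-8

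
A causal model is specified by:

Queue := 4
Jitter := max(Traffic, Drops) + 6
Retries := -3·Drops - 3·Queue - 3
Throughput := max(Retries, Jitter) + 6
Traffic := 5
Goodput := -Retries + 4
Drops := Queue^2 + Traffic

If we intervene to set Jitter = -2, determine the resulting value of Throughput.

The intervention breaks the incoming arrows to Jitter: Jitter := max(Traffic, Drops) + 6 no longer applies, and Jitter = -2.
Drops = Queue^2 + Traffic  [with Queue=4, Traffic=5]  = 21
Retries = -3·Drops - 3·Queue - 3  [with Drops=21, Queue=4]  = -78
Throughput = max(Retries, Jitter) + 6  [with Retries=-78, Jitter=-2]  = 4

4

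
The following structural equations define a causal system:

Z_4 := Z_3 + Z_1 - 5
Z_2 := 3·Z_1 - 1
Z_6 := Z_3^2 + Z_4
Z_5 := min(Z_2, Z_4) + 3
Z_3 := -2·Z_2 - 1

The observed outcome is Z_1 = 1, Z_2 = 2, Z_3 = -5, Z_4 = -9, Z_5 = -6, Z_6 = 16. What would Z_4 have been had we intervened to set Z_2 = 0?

Under do(Z_2=0), the mechanism Z_2 := 3·Z_1 - 1 is discarded; Z_2 is fixed at 0.
Z_3 = -2·Z_2 - 1  [with Z_2=0]  = -1
Z_4 = Z_3 + Z_1 - 5  [with Z_3=-1, Z_1=1]  = -5

-5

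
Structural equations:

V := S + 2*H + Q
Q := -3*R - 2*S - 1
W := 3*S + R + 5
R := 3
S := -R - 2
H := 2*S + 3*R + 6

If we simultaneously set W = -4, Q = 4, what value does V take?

The joint intervention fixes W = -4, Q = 4, removing each variable's own equation.
S = -R - 2  [with R=3]  = -5
H = 2*S + 3*R + 6  [with S=-5, R=3]  = 5
V = S + 2*H + Q  [with S=-5, H=5, Q=4]  = 9

9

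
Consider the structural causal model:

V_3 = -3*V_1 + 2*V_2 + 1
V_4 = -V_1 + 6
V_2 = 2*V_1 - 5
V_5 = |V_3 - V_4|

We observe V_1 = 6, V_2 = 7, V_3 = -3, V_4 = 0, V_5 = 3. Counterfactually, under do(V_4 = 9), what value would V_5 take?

Intervening sets V_4 = 9 and removes its equation (V_4 = -V_1 + 6).
V_2 = 2*V_1 - 5  [with V_1=6]  = 7
V_3 = -3*V_1 + 2*V_2 + 1  [with V_1=6, V_2=7]  = -3
V_5 = |V_3 - V_4|  [with V_3=-3, V_4=9]  = 12

12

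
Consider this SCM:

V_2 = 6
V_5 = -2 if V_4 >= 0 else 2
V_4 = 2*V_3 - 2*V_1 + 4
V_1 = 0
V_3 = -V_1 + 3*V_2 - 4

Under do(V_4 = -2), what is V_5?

2

Intervening sets V_4 = -2 and removes its equation (V_4 = 2*V_3 - 2*V_1 + 4).
V_5 = -2 if V_4 >= 0 else 2  [with V_4=-2]  = 2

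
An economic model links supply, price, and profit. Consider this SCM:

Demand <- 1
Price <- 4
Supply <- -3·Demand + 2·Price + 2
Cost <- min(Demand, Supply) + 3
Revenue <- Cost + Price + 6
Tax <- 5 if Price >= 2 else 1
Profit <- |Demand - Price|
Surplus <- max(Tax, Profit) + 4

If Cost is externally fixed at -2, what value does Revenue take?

8

Intervening sets Cost = -2 and removes its equation (Cost <- min(Demand, Supply) + 3).
Revenue = Cost + Price + 6  [with Cost=-2, Price=4]  = 8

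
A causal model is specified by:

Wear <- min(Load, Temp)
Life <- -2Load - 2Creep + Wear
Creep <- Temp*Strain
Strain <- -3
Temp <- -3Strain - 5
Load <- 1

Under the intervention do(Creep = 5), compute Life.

-11

Under do(Creep=5), the mechanism Creep <- Temp*Strain is discarded; Creep is fixed at 5.
Temp = -3Strain - 5  [with Strain=-3]  = 4
Wear = min(Load, Temp)  [with Load=1, Temp=4]  = 1
Life = -2Load - 2Creep + Wear  [with Load=1, Creep=5, Wear=1]  = -11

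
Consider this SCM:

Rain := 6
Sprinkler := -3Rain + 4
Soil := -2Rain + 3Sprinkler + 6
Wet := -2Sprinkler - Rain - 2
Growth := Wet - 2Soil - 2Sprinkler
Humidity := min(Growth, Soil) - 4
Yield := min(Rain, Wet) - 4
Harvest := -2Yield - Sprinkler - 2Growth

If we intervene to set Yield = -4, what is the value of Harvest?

-266

do(Yield=-4) replaces the equation Yield := min(Rain, Wet) - 4 with the constant Yield = -4.
Sprinkler = -3Rain + 4  [with Rain=6]  = -14
Soil = -2Rain + 3Sprinkler + 6  [with Rain=6, Sprinkler=-14]  = -48
Wet = -2Sprinkler - Rain - 2  [with Sprinkler=-14, Rain=6]  = 20
Growth = Wet - 2Soil - 2Sprinkler  [with Wet=20, Soil=-48, Sprinkler=-14]  = 144
Harvest = -2Yield - Sprinkler - 2Growth  [with Yield=-4, Sprinkler=-14, Growth=144]  = -266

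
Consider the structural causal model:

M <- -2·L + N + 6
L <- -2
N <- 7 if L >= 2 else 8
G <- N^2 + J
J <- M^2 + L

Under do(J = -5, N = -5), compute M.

Setting J = -5, N = -5 by intervention discards those variables' equations.
M = -2·L + N + 6  [with L=-2, N=-5]  = 5

5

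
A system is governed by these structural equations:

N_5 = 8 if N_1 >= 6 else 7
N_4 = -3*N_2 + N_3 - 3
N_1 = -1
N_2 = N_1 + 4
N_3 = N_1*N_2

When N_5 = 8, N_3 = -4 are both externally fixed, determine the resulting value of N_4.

Under do(N_5 = 8, N_3 = -4), each intervened variable's structural equation is replaced by its fixed value.
N_2 = N_1 + 4  [with N_1=-1]  = 3
N_4 = -3*N_2 + N_3 - 3  [with N_2=3, N_3=-4]  = -16

-16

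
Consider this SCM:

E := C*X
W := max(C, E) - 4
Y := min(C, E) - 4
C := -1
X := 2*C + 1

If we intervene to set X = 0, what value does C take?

-1

Under do(X=0), the mechanism X := 2*C + 1 is discarded; X is fixed at 0.
C is not downstream of the intervention, so its value is determined by the original equations.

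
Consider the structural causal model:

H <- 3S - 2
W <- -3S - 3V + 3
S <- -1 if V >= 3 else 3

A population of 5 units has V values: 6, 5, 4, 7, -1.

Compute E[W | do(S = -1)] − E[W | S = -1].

Under do(S=-1), S's equation is replaced by S=-1 for every unit. Per-unit W: -12, -9, -6, -15, 9. Mean = -6.6.
E[W|S=-1] averages over only the 4 units with S=-1 (V = 6, 5, 4, 7): W = -12, -9, -6, -15, mean -10.5.
Difference = -6.6 − (-10.5) = 3.9.

3.9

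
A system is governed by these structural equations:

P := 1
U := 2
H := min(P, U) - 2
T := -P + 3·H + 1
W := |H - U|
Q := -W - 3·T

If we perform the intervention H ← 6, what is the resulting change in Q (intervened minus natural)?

The intervention breaks the incoming arrows to H: H := min(P, U) - 2 no longer applies, and H = 6.
T = -P + 3·H + 1  [with P=1, H=6]  = 18
W = |H - U|  [with H=6, U=2]  = 4
Q = -W - 3·T  [with W=4, T=18]  = -58
Without intervention: H = min(P, U) - 2  [with P=1, U=2]  = -1; T = -P + 3·H + 1  [with P=1, H=-1]  = -3; W = |H - U|  [with H=-1, U=2]  = 3; Q = -W - 3·T  [with W=3, T=-3]  = 6.
Change = -58 − 6 = -64.

-64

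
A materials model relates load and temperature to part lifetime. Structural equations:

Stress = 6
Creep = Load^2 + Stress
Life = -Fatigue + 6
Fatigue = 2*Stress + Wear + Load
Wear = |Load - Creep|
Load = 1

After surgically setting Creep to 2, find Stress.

6

Under do(Creep=2), the mechanism Creep = Load^2 + Stress is discarded; Creep is fixed at 2.
Since Stress is not a descendant of the intervened variable, it is unaffected.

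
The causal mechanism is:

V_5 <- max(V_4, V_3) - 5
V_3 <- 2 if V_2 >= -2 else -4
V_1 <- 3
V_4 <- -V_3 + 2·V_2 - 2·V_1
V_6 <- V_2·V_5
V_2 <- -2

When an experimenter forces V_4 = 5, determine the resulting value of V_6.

0

Under do(V_4=5), the mechanism V_4 <- -V_3 + 2·V_2 - 2·V_1 is discarded; V_4 is fixed at 5.
V_3 = 2 if V_2 >= -2 else -4  [with V_2=-2]  = 2
V_5 = max(V_4, V_3) - 5  [with V_4=5, V_3=2]  = 0
V_6 = V_2·V_5  [with V_2=-2, V_5=0]  = 0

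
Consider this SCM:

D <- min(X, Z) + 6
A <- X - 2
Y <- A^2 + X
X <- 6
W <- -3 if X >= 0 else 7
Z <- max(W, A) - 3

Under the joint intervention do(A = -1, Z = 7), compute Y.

Setting A = -1, Z = 7 by intervention discards those variables' equations.
Y = A^2 + X  [with A=-1, X=6]  = 7

7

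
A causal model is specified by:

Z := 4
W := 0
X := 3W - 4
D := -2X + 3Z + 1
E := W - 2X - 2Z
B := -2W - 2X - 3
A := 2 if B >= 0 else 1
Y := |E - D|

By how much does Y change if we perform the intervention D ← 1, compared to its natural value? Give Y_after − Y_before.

-20

do(D=1) replaces the equation D := -2X + 3Z + 1 with the constant D = 1.
X = 3W - 4  [with W=0]  = -4
E = W - 2X - 2Z  [with W=0, X=-4, Z=4]  = 0
Y = |E - D|  [with E=0, D=1]  = 1
Without intervention: X = 3W - 4  [with W=0]  = -4; D = -2X + 3Z + 1  [with X=-4, Z=4]  = 21; E = W - 2X - 2Z  [with W=0, X=-4, Z=4]  = 0; Y = |E - D|  [with E=0, D=21]  = 21.
Change = 1 − 21 = -20.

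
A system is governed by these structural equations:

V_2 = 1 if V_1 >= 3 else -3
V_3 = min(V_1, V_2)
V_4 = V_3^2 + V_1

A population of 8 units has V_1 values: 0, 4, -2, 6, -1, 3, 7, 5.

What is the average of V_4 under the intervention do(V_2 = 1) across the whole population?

The intervention sets V_2=1 in all 8 units regardless of V_1. Recomputing V_4 per unit gives 0, 5, 2, 7, 0, 4, 8, 6; average 4.

4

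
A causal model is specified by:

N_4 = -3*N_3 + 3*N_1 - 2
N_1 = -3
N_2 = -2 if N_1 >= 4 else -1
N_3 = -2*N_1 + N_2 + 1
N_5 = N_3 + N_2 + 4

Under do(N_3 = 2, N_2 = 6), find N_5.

12

Setting N_3 = 2, N_2 = 6 by intervention discards those variables' equations.
N_5 = N_3 + N_2 + 4  [with N_3=2, N_2=6]  = 12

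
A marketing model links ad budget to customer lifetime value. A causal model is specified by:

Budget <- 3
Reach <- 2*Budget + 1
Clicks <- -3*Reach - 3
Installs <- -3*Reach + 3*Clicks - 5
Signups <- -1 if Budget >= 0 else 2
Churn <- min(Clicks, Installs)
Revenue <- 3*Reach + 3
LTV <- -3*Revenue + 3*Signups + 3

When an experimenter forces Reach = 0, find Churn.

-14

Under do(Reach=0), the mechanism Reach <- 2*Budget + 1 is discarded; Reach is fixed at 0.
Clicks = -3*Reach - 3  [with Reach=0]  = -3
Installs = -3*Reach + 3*Clicks - 5  [with Reach=0, Clicks=-3]  = -14
Churn = min(Clicks, Installs)  [with Clicks=-3, Installs=-14]  = -14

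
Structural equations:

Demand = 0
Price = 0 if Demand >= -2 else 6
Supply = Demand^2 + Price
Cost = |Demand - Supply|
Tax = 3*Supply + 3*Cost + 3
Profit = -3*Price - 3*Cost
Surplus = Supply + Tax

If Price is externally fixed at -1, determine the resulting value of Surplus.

2

Under do(Price=-1), the mechanism Price = 0 if Demand >= -2 else 6 is discarded; Price is fixed at -1.
Supply = Demand^2 + Price  [with Demand=0, Price=-1]  = -1
Cost = |Demand - Supply|  [with Demand=0, Supply=-1]  = 1
Tax = 3*Supply + 3*Cost + 3  [with Supply=-1, Cost=1]  = 3
Surplus = Supply + Tax  [with Supply=-1, Tax=3]  = 2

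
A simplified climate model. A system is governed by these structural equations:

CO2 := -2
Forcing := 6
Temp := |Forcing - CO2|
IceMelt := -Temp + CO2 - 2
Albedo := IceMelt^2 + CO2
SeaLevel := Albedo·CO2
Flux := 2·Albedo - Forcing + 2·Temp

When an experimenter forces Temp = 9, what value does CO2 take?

-2

Under do(Temp=9), the mechanism Temp := |Forcing - CO2| is discarded; Temp is fixed at 9.
CO2 is not downstream of the intervention, so its value is determined by the original equations.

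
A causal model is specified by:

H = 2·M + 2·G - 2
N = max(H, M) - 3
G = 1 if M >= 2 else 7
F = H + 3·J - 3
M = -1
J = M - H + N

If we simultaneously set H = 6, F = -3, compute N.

3

Setting H = 6, F = -3 by intervention discards those variables' equations.
N = max(H, M) - 3  [with H=6, M=-1]  = 3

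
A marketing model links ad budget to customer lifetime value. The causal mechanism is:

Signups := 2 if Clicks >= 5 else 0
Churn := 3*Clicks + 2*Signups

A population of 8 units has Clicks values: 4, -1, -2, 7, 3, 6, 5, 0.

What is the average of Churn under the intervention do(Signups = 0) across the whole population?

Every unit gets Signups=0 under the intervention. Churn values become 12, -3, -6, 21, 9, 18, 15, 0; E[Churn|do(Signups=0)] = 8.25.

8.25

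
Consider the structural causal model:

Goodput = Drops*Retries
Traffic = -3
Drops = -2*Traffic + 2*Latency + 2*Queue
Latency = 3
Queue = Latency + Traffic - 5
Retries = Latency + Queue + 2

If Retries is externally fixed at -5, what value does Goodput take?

-10

The intervention breaks the incoming arrows to Retries: Retries = Latency + Queue + 2 no longer applies, and Retries = -5.
Queue = Latency + Traffic - 5  [with Latency=3, Traffic=-3]  = -5
Drops = -2*Traffic + 2*Latency + 2*Queue  [with Traffic=-3, Latency=3, Queue=-5]  = 2
Goodput = Drops*Retries  [with Drops=2, Retries=-5]  = -10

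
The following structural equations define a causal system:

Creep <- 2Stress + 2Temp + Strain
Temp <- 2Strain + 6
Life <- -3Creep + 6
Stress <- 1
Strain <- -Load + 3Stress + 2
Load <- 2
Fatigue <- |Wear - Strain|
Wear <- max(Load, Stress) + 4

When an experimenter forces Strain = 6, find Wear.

6

The intervention breaks the incoming arrows to Strain: Strain <- -Load + 3Stress + 2 no longer applies, and Strain = 6.
No directed path runs from Strain to Wear, so Wear keeps its natural value.
Wear = max(Load, Stress) + 4  [with Load=2, Stress=1]  = 6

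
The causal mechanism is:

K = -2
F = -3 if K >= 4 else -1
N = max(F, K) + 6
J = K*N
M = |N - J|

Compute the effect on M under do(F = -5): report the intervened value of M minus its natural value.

do(F=-5) replaces the equation F = -3 if K >= 4 else -1 with the constant F = -5.
N = max(F, K) + 6  [with F=-5, K=-2]  = 4
J = K*N  [with K=-2, N=4]  = -8
M = |N - J|  [with N=4, J=-8]  = 12
Without intervention: F = -3 if K >= 4 else -1  [with K=-2]  = -1; N = max(F, K) + 6  [with F=-1, K=-2]  = 5; J = K*N  [with K=-2, N=5]  = -10; M = |N - J|  [with N=5, J=-10]  = 15.
Change = 12 − 15 = -3.

-3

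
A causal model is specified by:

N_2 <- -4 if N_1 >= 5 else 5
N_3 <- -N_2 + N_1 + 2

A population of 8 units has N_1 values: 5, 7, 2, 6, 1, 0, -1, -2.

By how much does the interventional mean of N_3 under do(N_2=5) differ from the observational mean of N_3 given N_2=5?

do(N_2=5) breaks N_2's dependence on N_1. With N_2=5 fixed, N_3 across the units is 2, 4, -1, 3, -2, -3, -4, -5, mean -0.75.
Conditioning on N_2=5 selects the 5 unit(s) with N_1 ∈ {2, 1, 0, -1, -2}. Their N_3 values: -1, -2, -3, -4, -5. Mean = -3.
Difference = -0.75 − (-3) = 2.25.

2.25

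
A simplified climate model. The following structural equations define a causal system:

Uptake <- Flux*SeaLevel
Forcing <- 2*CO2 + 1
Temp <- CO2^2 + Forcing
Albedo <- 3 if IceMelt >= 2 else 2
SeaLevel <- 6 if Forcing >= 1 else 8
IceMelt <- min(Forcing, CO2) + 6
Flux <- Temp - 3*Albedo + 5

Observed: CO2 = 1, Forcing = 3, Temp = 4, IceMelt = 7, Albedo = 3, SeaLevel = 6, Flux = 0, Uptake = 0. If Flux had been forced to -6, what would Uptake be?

-36

do(Flux=-6) replaces the equation Flux <- Temp - 3*Albedo + 5 with the constant Flux = -6.
Forcing = 2*CO2 + 1  [with CO2=1]  = 3
SeaLevel = 6 if Forcing >= 1 else 8  [with Forcing=3]  = 6
Uptake = Flux*SeaLevel  [with Flux=-6, SeaLevel=6]  = -36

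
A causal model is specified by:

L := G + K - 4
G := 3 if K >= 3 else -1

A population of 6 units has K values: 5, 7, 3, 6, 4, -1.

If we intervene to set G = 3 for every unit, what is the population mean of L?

3

Under do(G=3), G's equation is replaced by G=3 for every unit. Per-unit L: 4, 6, 2, 5, 3, -2. Mean = 3.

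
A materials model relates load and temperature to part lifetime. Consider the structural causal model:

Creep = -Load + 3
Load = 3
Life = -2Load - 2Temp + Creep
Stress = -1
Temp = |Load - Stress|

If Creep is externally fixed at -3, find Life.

-17

Intervening sets Creep = -3 and removes its equation (Creep = -Load + 3).
Temp = |Load - Stress|  [with Load=3, Stress=-1]  = 4
Life = -2Load - 2Temp + Creep  [with Load=3, Temp=4, Creep=-3]  = -17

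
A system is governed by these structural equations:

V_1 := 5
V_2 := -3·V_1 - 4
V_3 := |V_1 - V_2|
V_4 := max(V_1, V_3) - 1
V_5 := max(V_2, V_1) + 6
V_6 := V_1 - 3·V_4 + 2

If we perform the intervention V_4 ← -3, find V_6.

Under do(V_4=-3), the mechanism V_4 := max(V_1, V_3) - 1 is discarded; V_4 is fixed at -3.
V_6 = V_1 - 3·V_4 + 2  [with V_1=5, V_4=-3]  = 16

16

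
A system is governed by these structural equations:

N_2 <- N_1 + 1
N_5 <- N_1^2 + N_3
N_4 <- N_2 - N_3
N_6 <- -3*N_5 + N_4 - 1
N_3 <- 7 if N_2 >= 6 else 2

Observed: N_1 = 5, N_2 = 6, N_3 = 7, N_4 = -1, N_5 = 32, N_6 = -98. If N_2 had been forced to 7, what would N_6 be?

-97

Under do(N_2=7), the mechanism N_2 <- N_1 + 1 is discarded; N_2 is fixed at 7.
N_3 = 7 if N_2 >= 6 else 2  [with N_2=7]  = 7
N_4 = N_2 - N_3  [with N_2=7, N_3=7]  = 0
N_5 = N_1^2 + N_3  [with N_1=5, N_3=7]  = 32
N_6 = -3*N_5 + N_4 - 1  [with N_5=32, N_4=0]  = -97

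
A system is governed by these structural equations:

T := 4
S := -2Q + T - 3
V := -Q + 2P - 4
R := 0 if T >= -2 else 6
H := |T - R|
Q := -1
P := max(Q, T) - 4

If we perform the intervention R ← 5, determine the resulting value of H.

The intervention breaks the incoming arrows to R: R := 0 if T >= -2 else 6 no longer applies, and R = 5.
H = |T - R|  [with T=4, R=5]  = 1

1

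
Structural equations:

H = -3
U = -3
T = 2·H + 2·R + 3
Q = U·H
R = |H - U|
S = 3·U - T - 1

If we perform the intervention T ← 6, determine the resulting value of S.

-16

The intervention breaks the incoming arrows to T: T = 2·H + 2·R + 3 no longer applies, and T = 6.
S = 3·U - T - 1  [with U=-3, T=6]  = -16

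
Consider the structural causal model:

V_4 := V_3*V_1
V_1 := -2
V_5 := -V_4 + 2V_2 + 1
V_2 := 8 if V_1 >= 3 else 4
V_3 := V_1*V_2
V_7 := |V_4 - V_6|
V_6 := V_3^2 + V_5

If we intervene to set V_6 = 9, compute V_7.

7

Intervening sets V_6 = 9 and removes its equation (V_6 := V_3^2 + V_5).
V_2 = 8 if V_1 >= 3 else 4  [with V_1=-2]  = 4
V_3 = V_1*V_2  [with V_1=-2, V_2=4]  = -8
V_4 = V_3*V_1  [with V_3=-8, V_1=-2]  = 16
V_7 = |V_4 - V_6|  [with V_4=16, V_6=9]  = 7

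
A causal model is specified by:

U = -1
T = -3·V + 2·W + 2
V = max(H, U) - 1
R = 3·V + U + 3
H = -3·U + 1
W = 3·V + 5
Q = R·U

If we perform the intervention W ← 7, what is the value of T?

Intervening sets W = 7 and removes its equation (W = 3·V + 5).
H = -3·U + 1  [with U=-1]  = 4
V = max(H, U) - 1  [with H=4, U=-1]  = 3
T = -3·V + 2·W + 2  [with V=3, W=7]  = 7

7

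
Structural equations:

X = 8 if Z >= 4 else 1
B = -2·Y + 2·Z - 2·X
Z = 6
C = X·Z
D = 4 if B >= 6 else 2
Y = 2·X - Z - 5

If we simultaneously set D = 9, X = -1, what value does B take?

Under do(D = 9, X = -1), each intervened variable's structural equation is replaced by its fixed value.
Y = 2·X - Z - 5  [with X=-1, Z=6]  = -13
B = -2·Y + 2·Z - 2·X  [with Y=-13, Z=6, X=-1]  = 40

40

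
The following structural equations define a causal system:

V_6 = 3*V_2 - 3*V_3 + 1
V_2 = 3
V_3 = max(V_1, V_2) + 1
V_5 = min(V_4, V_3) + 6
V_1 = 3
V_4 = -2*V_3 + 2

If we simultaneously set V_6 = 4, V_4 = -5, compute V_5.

Setting V_6 = 4, V_4 = -5 by intervention discards those variables' equations.
V_3 = max(V_1, V_2) + 1  [with V_1=3, V_2=3]  = 4
V_5 = min(V_4, V_3) + 6  [with V_4=-5, V_3=4]  = 1

1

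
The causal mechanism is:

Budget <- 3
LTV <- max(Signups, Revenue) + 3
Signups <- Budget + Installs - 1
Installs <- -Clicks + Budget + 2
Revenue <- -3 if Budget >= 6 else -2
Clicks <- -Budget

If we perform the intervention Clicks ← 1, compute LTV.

9

Under do(Clicks=1), the mechanism Clicks <- -Budget is discarded; Clicks is fixed at 1.
Installs = -Clicks + Budget + 2  [with Clicks=1, Budget=3]  = 4
Signups = Budget + Installs - 1  [with Budget=3, Installs=4]  = 6
Revenue = -3 if Budget >= 6 else -2  [with Budget=3]  = -2
LTV = max(Signups, Revenue) + 3  [with Signups=6, Revenue=-2]  = 9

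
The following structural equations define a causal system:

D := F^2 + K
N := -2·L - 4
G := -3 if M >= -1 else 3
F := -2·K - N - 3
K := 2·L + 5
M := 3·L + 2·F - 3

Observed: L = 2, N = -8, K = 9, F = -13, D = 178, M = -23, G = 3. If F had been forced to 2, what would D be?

Intervening sets F = 2 and removes its equation (F := -2·K - N - 3).
K = 2·L + 5  [with L=2]  = 9
D = F^2 + K  [with F=2, K=9]  = 13

13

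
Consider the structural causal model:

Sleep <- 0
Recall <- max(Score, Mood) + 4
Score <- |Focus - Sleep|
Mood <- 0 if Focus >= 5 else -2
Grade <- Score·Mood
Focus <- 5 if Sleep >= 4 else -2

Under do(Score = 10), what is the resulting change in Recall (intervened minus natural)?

do(Score=10) replaces the equation Score <- |Focus - Sleep| with the constant Score = 10.
Focus = 5 if Sleep >= 4 else -2  [with Sleep=0]  = -2
Mood = 0 if Focus >= 5 else -2  [with Focus=-2]  = -2
Recall = max(Score, Mood) + 4  [with Score=10, Mood=-2]  = 14
Without intervention: Focus = 5 if Sleep >= 4 else -2  [with Sleep=0]  = -2; Score = |Focus - Sleep|  [with Focus=-2, Sleep=0]  = 2; Mood = 0 if Focus >= 5 else -2  [with Focus=-2]  = -2; Recall = max(Score, Mood) + 4  [with Score=2, Mood=-2]  = 6.
Change = 14 − 6 = 8.

8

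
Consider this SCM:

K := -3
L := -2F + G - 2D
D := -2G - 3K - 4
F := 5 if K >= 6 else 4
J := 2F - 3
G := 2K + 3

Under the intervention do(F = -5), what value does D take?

11

Under do(F=-5), the mechanism F := 5 if K >= 6 else 4 is discarded; F is fixed at -5.
Since D is not a descendant of the intervened variable, it is unaffected.
G = 2K + 3  [with K=-3]  = -3
D = -2G - 3K - 4  [with G=-3, K=-3]  = 11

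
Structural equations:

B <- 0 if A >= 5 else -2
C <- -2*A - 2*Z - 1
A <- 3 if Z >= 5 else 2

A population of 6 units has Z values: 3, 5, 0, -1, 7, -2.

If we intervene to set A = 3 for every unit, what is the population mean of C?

The intervention sets A=3 in all 6 units regardless of Z. Recomputing C per unit gives -13, -17, -7, -5, -21, -3; average -11.

-11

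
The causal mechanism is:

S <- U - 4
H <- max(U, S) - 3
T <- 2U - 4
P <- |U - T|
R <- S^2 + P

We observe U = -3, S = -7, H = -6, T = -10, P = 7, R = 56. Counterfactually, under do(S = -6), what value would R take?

43

Under do(S=-6), the mechanism S <- U - 4 is discarded; S is fixed at -6.
T = 2U - 4  [with U=-3]  = -10
P = |U - T|  [with U=-3, T=-10]  = 7
R = S^2 + P  [with S=-6, P=7]  = 43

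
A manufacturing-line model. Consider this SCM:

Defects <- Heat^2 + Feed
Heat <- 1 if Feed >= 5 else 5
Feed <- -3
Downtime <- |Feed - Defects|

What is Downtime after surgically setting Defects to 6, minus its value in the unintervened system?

The intervention breaks the incoming arrows to Defects: Defects <- Heat^2 + Feed no longer applies, and Defects = 6.
Downtime = |Feed - Defects|  [with Feed=-3, Defects=6]  = 9
Without intervention: Heat = 1 if Feed >= 5 else 5  [with Feed=-3]  = 5; Defects = Heat^2 + Feed  [with Heat=5, Feed=-3]  = 22; Downtime = |Feed - Defects|  [with Feed=-3, Defects=22]  = 25.
Change = 9 − 25 = -16.

-16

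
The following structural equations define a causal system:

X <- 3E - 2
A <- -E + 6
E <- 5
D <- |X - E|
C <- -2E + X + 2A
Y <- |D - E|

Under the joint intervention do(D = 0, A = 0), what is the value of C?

Setting D = 0, A = 0 by intervention discards those variables' equations.
X = 3E - 2  [with E=5]  = 13
C = -2E + X + 2A  [with E=5, X=13, A=0]  = 3

3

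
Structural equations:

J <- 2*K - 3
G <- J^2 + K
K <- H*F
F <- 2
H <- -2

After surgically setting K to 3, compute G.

12

do(K=3) replaces the equation K <- H*F with the constant K = 3.
J = 2*K - 3  [with K=3]  = 3
G = J^2 + K  [with J=3, K=3]  = 12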